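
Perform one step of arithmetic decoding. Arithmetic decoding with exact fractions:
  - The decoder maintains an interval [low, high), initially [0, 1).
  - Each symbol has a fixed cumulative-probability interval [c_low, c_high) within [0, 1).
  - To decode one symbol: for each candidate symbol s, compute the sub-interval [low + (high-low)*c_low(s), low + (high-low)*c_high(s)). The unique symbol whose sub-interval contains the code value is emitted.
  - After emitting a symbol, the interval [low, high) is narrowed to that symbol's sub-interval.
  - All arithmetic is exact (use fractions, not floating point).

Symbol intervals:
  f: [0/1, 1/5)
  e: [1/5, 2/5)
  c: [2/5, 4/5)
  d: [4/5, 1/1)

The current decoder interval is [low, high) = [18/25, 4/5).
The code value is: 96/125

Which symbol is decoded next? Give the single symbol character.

Interval width = high − low = 4/5 − 18/25 = 2/25
Scaled code = (code − low) / width = (96/125 − 18/25) / 2/25 = 3/5
  f: [0/1, 1/5) 
  e: [1/5, 2/5) 
  c: [2/5, 4/5) ← scaled code falls here ✓
  d: [4/5, 1/1) 

Answer: c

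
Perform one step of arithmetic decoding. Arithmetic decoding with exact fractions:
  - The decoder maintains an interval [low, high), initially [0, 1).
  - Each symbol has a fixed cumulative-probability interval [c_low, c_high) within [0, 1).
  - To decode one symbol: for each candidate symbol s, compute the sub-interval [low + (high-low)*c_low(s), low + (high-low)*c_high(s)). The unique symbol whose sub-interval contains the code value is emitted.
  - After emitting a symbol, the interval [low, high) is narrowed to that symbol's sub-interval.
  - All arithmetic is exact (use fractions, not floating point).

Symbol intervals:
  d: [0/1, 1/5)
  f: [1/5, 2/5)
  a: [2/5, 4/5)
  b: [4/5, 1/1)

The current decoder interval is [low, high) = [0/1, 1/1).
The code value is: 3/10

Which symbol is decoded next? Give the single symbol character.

Interval width = high − low = 1/1 − 0/1 = 1/1
Scaled code = (code − low) / width = (3/10 − 0/1) / 1/1 = 3/10
  d: [0/1, 1/5) 
  f: [1/5, 2/5) ← scaled code falls here ✓
  a: [2/5, 4/5) 
  b: [4/5, 1/1) 

Answer: f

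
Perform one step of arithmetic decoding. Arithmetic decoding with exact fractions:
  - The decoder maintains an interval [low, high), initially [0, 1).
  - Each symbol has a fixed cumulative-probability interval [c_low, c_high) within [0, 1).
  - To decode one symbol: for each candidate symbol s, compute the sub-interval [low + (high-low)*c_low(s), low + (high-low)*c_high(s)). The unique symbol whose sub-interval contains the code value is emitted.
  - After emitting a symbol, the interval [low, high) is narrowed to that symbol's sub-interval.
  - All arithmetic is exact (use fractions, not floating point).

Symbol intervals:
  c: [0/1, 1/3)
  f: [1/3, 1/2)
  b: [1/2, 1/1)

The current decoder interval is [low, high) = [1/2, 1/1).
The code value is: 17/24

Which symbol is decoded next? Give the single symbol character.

Answer: f

Derivation:
Interval width = high − low = 1/1 − 1/2 = 1/2
Scaled code = (code − low) / width = (17/24 − 1/2) / 1/2 = 5/12
  c: [0/1, 1/3) 
  f: [1/3, 1/2) ← scaled code falls here ✓
  b: [1/2, 1/1) 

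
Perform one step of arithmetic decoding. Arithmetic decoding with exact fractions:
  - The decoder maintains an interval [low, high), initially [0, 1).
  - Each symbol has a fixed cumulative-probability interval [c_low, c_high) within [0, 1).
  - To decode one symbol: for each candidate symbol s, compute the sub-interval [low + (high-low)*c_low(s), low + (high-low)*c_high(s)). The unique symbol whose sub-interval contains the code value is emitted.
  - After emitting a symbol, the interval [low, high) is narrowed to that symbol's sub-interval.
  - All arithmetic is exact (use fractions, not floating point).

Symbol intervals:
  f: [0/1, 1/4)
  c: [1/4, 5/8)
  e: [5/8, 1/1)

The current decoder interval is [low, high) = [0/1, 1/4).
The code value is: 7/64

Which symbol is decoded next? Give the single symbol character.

Answer: c

Derivation:
Interval width = high − low = 1/4 − 0/1 = 1/4
Scaled code = (code − low) / width = (7/64 − 0/1) / 1/4 = 7/16
  f: [0/1, 1/4) 
  c: [1/4, 5/8) ← scaled code falls here ✓
  e: [5/8, 1/1) 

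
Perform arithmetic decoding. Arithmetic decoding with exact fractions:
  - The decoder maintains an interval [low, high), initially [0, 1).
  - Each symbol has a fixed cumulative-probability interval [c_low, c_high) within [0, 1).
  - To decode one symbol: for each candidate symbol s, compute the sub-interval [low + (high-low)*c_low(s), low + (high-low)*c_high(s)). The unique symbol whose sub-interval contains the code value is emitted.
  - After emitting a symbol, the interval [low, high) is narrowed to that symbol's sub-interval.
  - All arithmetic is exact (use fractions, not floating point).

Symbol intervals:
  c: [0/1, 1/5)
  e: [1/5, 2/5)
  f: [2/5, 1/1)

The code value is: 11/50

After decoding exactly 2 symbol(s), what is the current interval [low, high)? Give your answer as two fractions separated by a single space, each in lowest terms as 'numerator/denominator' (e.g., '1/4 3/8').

Answer: 1/5 6/25

Derivation:
Step 1: interval [0/1, 1/1), width = 1/1 - 0/1 = 1/1
  'c': [0/1 + 1/1*0/1, 0/1 + 1/1*1/5) = [0/1, 1/5)
  'e': [0/1 + 1/1*1/5, 0/1 + 1/1*2/5) = [1/5, 2/5) <- contains code 11/50
  'f': [0/1 + 1/1*2/5, 0/1 + 1/1*1/1) = [2/5, 1/1)
  emit 'e', narrow to [1/5, 2/5)
Step 2: interval [1/5, 2/5), width = 2/5 - 1/5 = 1/5
  'c': [1/5 + 1/5*0/1, 1/5 + 1/5*1/5) = [1/5, 6/25) <- contains code 11/50
  'e': [1/5 + 1/5*1/5, 1/5 + 1/5*2/5) = [6/25, 7/25)
  'f': [1/5 + 1/5*2/5, 1/5 + 1/5*1/1) = [7/25, 2/5)
  emit 'c', narrow to [1/5, 6/25)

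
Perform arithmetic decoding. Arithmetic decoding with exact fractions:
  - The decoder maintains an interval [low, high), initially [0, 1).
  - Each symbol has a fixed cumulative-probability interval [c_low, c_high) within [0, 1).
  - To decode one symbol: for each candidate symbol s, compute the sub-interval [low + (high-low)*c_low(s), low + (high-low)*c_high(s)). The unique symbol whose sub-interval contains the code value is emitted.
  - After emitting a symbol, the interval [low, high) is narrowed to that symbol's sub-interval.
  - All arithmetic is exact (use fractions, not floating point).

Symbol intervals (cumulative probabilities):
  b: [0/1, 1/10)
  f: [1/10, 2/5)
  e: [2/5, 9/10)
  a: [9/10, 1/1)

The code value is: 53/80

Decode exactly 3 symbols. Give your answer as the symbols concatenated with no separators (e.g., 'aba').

Step 1: interval [0/1, 1/1), width = 1/1 - 0/1 = 1/1
  'b': [0/1 + 1/1*0/1, 0/1 + 1/1*1/10) = [0/1, 1/10)
  'f': [0/1 + 1/1*1/10, 0/1 + 1/1*2/5) = [1/10, 2/5)
  'e': [0/1 + 1/1*2/5, 0/1 + 1/1*9/10) = [2/5, 9/10) <- contains code 53/80
  'a': [0/1 + 1/1*9/10, 0/1 + 1/1*1/1) = [9/10, 1/1)
  emit 'e', narrow to [2/5, 9/10)
Step 2: interval [2/5, 9/10), width = 9/10 - 2/5 = 1/2
  'b': [2/5 + 1/2*0/1, 2/5 + 1/2*1/10) = [2/5, 9/20)
  'f': [2/5 + 1/2*1/10, 2/5 + 1/2*2/5) = [9/20, 3/5)
  'e': [2/5 + 1/2*2/5, 2/5 + 1/2*9/10) = [3/5, 17/20) <- contains code 53/80
  'a': [2/5 + 1/2*9/10, 2/5 + 1/2*1/1) = [17/20, 9/10)
  emit 'e', narrow to [3/5, 17/20)
Step 3: interval [3/5, 17/20), width = 17/20 - 3/5 = 1/4
  'b': [3/5 + 1/4*0/1, 3/5 + 1/4*1/10) = [3/5, 5/8)
  'f': [3/5 + 1/4*1/10, 3/5 + 1/4*2/5) = [5/8, 7/10) <- contains code 53/80
  'e': [3/5 + 1/4*2/5, 3/5 + 1/4*9/10) = [7/10, 33/40)
  'a': [3/5 + 1/4*9/10, 3/5 + 1/4*1/1) = [33/40, 17/20)
  emit 'f', narrow to [5/8, 7/10)

Answer: eef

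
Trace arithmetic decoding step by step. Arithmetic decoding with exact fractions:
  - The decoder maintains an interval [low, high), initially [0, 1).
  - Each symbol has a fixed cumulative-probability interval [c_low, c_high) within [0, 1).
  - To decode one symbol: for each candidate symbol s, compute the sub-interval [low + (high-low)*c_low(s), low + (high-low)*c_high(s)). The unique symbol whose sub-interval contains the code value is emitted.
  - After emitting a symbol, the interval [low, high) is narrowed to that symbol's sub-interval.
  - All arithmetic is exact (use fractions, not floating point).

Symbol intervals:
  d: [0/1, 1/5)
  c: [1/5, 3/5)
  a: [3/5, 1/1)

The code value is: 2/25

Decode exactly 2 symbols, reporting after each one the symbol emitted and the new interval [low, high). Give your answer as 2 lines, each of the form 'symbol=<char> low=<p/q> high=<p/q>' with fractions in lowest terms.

Step 1: interval [0/1, 1/1), width = 1/1 - 0/1 = 1/1
  'd': [0/1 + 1/1*0/1, 0/1 + 1/1*1/5) = [0/1, 1/5) <- contains code 2/25
  'c': [0/1 + 1/1*1/5, 0/1 + 1/1*3/5) = [1/5, 3/5)
  'a': [0/1 + 1/1*3/5, 0/1 + 1/1*1/1) = [3/5, 1/1)
  emit 'd', narrow to [0/1, 1/5)
Step 2: interval [0/1, 1/5), width = 1/5 - 0/1 = 1/5
  'd': [0/1 + 1/5*0/1, 0/1 + 1/5*1/5) = [0/1, 1/25)
  'c': [0/1 + 1/5*1/5, 0/1 + 1/5*3/5) = [1/25, 3/25) <- contains code 2/25
  'a': [0/1 + 1/5*3/5, 0/1 + 1/5*1/1) = [3/25, 1/5)
  emit 'c', narrow to [1/25, 3/25)

Answer: symbol=d low=0/1 high=1/5
symbol=c low=1/25 high=3/25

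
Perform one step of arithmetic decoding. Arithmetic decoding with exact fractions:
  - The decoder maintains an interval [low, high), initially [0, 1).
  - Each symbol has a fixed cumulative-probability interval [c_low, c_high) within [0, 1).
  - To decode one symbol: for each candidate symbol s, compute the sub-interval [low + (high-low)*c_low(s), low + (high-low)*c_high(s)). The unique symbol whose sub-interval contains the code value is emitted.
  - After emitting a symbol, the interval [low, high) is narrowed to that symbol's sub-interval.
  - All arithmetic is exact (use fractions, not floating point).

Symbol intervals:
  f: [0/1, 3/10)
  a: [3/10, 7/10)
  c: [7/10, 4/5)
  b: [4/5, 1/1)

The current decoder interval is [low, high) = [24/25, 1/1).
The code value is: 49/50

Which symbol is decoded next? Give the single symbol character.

Interval width = high − low = 1/1 − 24/25 = 1/25
Scaled code = (code − low) / width = (49/50 − 24/25) / 1/25 = 1/2
  f: [0/1, 3/10) 
  a: [3/10, 7/10) ← scaled code falls here ✓
  c: [7/10, 4/5) 
  b: [4/5, 1/1) 

Answer: a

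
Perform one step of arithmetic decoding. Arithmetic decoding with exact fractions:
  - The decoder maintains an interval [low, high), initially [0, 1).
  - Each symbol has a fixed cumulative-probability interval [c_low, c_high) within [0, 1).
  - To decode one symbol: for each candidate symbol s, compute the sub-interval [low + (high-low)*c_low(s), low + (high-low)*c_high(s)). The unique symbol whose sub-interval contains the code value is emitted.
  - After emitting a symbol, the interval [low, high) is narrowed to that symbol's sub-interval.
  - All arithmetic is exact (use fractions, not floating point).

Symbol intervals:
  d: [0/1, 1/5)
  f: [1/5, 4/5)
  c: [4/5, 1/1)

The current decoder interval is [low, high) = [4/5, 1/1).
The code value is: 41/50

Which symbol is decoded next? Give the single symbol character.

Answer: d

Derivation:
Interval width = high − low = 1/1 − 4/5 = 1/5
Scaled code = (code − low) / width = (41/50 − 4/5) / 1/5 = 1/10
  d: [0/1, 1/5) ← scaled code falls here ✓
  f: [1/5, 4/5) 
  c: [4/5, 1/1) 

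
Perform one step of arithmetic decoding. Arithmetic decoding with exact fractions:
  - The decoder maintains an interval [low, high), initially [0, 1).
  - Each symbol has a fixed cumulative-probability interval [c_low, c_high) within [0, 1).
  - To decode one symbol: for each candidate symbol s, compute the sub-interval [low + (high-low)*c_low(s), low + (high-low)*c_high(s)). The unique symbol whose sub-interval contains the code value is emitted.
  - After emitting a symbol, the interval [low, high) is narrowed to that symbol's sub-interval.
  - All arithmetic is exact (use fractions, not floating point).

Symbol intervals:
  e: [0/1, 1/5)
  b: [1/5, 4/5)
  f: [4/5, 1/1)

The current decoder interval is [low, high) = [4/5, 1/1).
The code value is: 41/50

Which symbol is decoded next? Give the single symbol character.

Interval width = high − low = 1/1 − 4/5 = 1/5
Scaled code = (code − low) / width = (41/50 − 4/5) / 1/5 = 1/10
  e: [0/1, 1/5) ← scaled code falls here ✓
  b: [1/5, 4/5) 
  f: [4/5, 1/1) 

Answer: e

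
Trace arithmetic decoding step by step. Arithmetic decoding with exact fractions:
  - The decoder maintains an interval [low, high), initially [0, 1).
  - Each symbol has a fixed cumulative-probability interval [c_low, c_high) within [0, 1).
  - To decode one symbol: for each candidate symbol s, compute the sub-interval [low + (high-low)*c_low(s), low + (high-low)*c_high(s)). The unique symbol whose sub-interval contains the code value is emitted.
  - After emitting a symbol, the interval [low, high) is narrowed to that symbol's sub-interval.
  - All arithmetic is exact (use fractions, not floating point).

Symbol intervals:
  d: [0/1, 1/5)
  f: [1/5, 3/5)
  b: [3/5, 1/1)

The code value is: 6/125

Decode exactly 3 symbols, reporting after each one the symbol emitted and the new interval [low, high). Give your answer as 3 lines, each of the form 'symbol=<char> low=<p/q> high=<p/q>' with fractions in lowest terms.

Step 1: interval [0/1, 1/1), width = 1/1 - 0/1 = 1/1
  'd': [0/1 + 1/1*0/1, 0/1 + 1/1*1/5) = [0/1, 1/5) <- contains code 6/125
  'f': [0/1 + 1/1*1/5, 0/1 + 1/1*3/5) = [1/5, 3/5)
  'b': [0/1 + 1/1*3/5, 0/1 + 1/1*1/1) = [3/5, 1/1)
  emit 'd', narrow to [0/1, 1/5)
Step 2: interval [0/1, 1/5), width = 1/5 - 0/1 = 1/5
  'd': [0/1 + 1/5*0/1, 0/1 + 1/5*1/5) = [0/1, 1/25)
  'f': [0/1 + 1/5*1/5, 0/1 + 1/5*3/5) = [1/25, 3/25) <- contains code 6/125
  'b': [0/1 + 1/5*3/5, 0/1 + 1/5*1/1) = [3/25, 1/5)
  emit 'f', narrow to [1/25, 3/25)
Step 3: interval [1/25, 3/25), width = 3/25 - 1/25 = 2/25
  'd': [1/25 + 2/25*0/1, 1/25 + 2/25*1/5) = [1/25, 7/125) <- contains code 6/125
  'f': [1/25 + 2/25*1/5, 1/25 + 2/25*3/5) = [7/125, 11/125)
  'b': [1/25 + 2/25*3/5, 1/25 + 2/25*1/1) = [11/125, 3/25)
  emit 'd', narrow to [1/25, 7/125)

Answer: symbol=d low=0/1 high=1/5
symbol=f low=1/25 high=3/25
symbol=d low=1/25 high=7/125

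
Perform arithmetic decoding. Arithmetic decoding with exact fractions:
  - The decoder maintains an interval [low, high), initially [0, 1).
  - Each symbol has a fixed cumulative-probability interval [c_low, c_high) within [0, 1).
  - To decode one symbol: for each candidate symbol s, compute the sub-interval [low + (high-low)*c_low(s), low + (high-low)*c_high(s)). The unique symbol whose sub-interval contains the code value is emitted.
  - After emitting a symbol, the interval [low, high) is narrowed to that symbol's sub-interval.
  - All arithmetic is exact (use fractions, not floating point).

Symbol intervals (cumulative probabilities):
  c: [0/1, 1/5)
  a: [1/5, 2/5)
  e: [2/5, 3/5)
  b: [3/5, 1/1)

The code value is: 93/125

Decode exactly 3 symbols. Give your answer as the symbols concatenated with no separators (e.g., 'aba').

Step 1: interval [0/1, 1/1), width = 1/1 - 0/1 = 1/1
  'c': [0/1 + 1/1*0/1, 0/1 + 1/1*1/5) = [0/1, 1/5)
  'a': [0/1 + 1/1*1/5, 0/1 + 1/1*2/5) = [1/5, 2/5)
  'e': [0/1 + 1/1*2/5, 0/1 + 1/1*3/5) = [2/5, 3/5)
  'b': [0/1 + 1/1*3/5, 0/1 + 1/1*1/1) = [3/5, 1/1) <- contains code 93/125
  emit 'b', narrow to [3/5, 1/1)
Step 2: interval [3/5, 1/1), width = 1/1 - 3/5 = 2/5
  'c': [3/5 + 2/5*0/1, 3/5 + 2/5*1/5) = [3/5, 17/25)
  'a': [3/5 + 2/5*1/5, 3/5 + 2/5*2/5) = [17/25, 19/25) <- contains code 93/125
  'e': [3/5 + 2/5*2/5, 3/5 + 2/5*3/5) = [19/25, 21/25)
  'b': [3/5 + 2/5*3/5, 3/5 + 2/5*1/1) = [21/25, 1/1)
  emit 'a', narrow to [17/25, 19/25)
Step 3: interval [17/25, 19/25), width = 19/25 - 17/25 = 2/25
  'c': [17/25 + 2/25*0/1, 17/25 + 2/25*1/5) = [17/25, 87/125)
  'a': [17/25 + 2/25*1/5, 17/25 + 2/25*2/5) = [87/125, 89/125)
  'e': [17/25 + 2/25*2/5, 17/25 + 2/25*3/5) = [89/125, 91/125)
  'b': [17/25 + 2/25*3/5, 17/25 + 2/25*1/1) = [91/125, 19/25) <- contains code 93/125
  emit 'b', narrow to [91/125, 19/25)

Answer: bab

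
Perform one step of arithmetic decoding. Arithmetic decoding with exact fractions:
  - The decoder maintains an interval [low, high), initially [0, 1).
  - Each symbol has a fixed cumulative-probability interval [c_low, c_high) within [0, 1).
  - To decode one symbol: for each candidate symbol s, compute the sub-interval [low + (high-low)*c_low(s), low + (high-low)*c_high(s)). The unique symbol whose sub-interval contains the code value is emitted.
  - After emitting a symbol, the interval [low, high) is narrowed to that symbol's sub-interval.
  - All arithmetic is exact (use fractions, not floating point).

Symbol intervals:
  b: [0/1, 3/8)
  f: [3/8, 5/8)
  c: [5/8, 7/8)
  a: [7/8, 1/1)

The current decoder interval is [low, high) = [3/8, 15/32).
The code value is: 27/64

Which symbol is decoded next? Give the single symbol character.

Answer: f

Derivation:
Interval width = high − low = 15/32 − 3/8 = 3/32
Scaled code = (code − low) / width = (27/64 − 3/8) / 3/32 = 1/2
  b: [0/1, 3/8) 
  f: [3/8, 5/8) ← scaled code falls here ✓
  c: [5/8, 7/8) 
  a: [7/8, 1/1) 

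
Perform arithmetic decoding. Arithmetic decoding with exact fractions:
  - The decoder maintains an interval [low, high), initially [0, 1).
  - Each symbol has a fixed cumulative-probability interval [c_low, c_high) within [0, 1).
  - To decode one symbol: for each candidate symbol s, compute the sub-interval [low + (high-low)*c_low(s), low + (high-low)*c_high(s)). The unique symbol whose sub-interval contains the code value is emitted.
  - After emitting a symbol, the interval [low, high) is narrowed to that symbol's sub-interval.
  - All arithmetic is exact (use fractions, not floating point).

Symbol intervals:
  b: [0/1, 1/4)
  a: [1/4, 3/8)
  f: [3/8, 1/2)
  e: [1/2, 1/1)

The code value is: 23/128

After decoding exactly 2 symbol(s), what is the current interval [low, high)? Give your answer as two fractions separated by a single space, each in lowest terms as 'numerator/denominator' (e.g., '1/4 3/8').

Answer: 1/8 1/4

Derivation:
Step 1: interval [0/1, 1/1), width = 1/1 - 0/1 = 1/1
  'b': [0/1 + 1/1*0/1, 0/1 + 1/1*1/4) = [0/1, 1/4) <- contains code 23/128
  'a': [0/1 + 1/1*1/4, 0/1 + 1/1*3/8) = [1/4, 3/8)
  'f': [0/1 + 1/1*3/8, 0/1 + 1/1*1/2) = [3/8, 1/2)
  'e': [0/1 + 1/1*1/2, 0/1 + 1/1*1/1) = [1/2, 1/1)
  emit 'b', narrow to [0/1, 1/4)
Step 2: interval [0/1, 1/4), width = 1/4 - 0/1 = 1/4
  'b': [0/1 + 1/4*0/1, 0/1 + 1/4*1/4) = [0/1, 1/16)
  'a': [0/1 + 1/4*1/4, 0/1 + 1/4*3/8) = [1/16, 3/32)
  'f': [0/1 + 1/4*3/8, 0/1 + 1/4*1/2) = [3/32, 1/8)
  'e': [0/1 + 1/4*1/2, 0/1 + 1/4*1/1) = [1/8, 1/4) <- contains code 23/128
  emit 'e', narrow to [1/8, 1/4)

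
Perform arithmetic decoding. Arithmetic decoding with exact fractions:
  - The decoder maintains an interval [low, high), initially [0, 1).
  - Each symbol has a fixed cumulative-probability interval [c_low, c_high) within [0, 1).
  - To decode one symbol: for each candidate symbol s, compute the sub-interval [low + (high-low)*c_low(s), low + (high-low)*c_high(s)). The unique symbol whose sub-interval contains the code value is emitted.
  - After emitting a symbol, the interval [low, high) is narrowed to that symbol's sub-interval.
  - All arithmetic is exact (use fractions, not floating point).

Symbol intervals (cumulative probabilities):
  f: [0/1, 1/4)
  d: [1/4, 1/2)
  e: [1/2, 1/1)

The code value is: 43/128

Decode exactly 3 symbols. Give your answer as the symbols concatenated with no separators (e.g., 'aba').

Answer: ddd

Derivation:
Step 1: interval [0/1, 1/1), width = 1/1 - 0/1 = 1/1
  'f': [0/1 + 1/1*0/1, 0/1 + 1/1*1/4) = [0/1, 1/4)
  'd': [0/1 + 1/1*1/4, 0/1 + 1/1*1/2) = [1/4, 1/2) <- contains code 43/128
  'e': [0/1 + 1/1*1/2, 0/1 + 1/1*1/1) = [1/2, 1/1)
  emit 'd', narrow to [1/4, 1/2)
Step 2: interval [1/4, 1/2), width = 1/2 - 1/4 = 1/4
  'f': [1/4 + 1/4*0/1, 1/4 + 1/4*1/4) = [1/4, 5/16)
  'd': [1/4 + 1/4*1/4, 1/4 + 1/4*1/2) = [5/16, 3/8) <- contains code 43/128
  'e': [1/4 + 1/4*1/2, 1/4 + 1/4*1/1) = [3/8, 1/2)
  emit 'd', narrow to [5/16, 3/8)
Step 3: interval [5/16, 3/8), width = 3/8 - 5/16 = 1/16
  'f': [5/16 + 1/16*0/1, 5/16 + 1/16*1/4) = [5/16, 21/64)
  'd': [5/16 + 1/16*1/4, 5/16 + 1/16*1/2) = [21/64, 11/32) <- contains code 43/128
  'e': [5/16 + 1/16*1/2, 5/16 + 1/16*1/1) = [11/32, 3/8)
  emit 'd', narrow to [21/64, 11/32)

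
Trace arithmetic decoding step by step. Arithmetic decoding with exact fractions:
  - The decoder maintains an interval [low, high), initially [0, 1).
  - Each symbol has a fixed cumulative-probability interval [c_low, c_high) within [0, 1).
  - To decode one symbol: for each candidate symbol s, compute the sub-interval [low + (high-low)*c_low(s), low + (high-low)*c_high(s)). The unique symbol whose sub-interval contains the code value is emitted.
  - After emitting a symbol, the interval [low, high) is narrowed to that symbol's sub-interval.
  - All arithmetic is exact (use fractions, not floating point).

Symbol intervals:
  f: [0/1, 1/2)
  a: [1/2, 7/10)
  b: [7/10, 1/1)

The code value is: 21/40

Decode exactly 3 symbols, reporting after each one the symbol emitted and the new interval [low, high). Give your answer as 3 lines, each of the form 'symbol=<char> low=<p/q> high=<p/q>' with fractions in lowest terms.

Step 1: interval [0/1, 1/1), width = 1/1 - 0/1 = 1/1
  'f': [0/1 + 1/1*0/1, 0/1 + 1/1*1/2) = [0/1, 1/2)
  'a': [0/1 + 1/1*1/2, 0/1 + 1/1*7/10) = [1/2, 7/10) <- contains code 21/40
  'b': [0/1 + 1/1*7/10, 0/1 + 1/1*1/1) = [7/10, 1/1)
  emit 'a', narrow to [1/2, 7/10)
Step 2: interval [1/2, 7/10), width = 7/10 - 1/2 = 1/5
  'f': [1/2 + 1/5*0/1, 1/2 + 1/5*1/2) = [1/2, 3/5) <- contains code 21/40
  'a': [1/2 + 1/5*1/2, 1/2 + 1/5*7/10) = [3/5, 16/25)
  'b': [1/2 + 1/5*7/10, 1/2 + 1/5*1/1) = [16/25, 7/10)
  emit 'f', narrow to [1/2, 3/5)
Step 3: interval [1/2, 3/5), width = 3/5 - 1/2 = 1/10
  'f': [1/2 + 1/10*0/1, 1/2 + 1/10*1/2) = [1/2, 11/20) <- contains code 21/40
  'a': [1/2 + 1/10*1/2, 1/2 + 1/10*7/10) = [11/20, 57/100)
  'b': [1/2 + 1/10*7/10, 1/2 + 1/10*1/1) = [57/100, 3/5)
  emit 'f', narrow to [1/2, 11/20)

Answer: symbol=a low=1/2 high=7/10
symbol=f low=1/2 high=3/5
symbol=f low=1/2 high=11/20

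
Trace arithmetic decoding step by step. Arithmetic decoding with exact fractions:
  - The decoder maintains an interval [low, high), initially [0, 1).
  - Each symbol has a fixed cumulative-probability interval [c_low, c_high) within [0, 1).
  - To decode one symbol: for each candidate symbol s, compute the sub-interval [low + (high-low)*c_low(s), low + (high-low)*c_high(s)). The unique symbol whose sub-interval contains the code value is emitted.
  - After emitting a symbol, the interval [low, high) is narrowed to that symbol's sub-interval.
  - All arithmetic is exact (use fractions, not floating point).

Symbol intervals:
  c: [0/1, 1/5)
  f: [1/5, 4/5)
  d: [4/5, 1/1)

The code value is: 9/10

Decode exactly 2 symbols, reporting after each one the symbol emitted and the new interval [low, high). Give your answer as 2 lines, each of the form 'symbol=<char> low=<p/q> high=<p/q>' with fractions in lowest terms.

Step 1: interval [0/1, 1/1), width = 1/1 - 0/1 = 1/1
  'c': [0/1 + 1/1*0/1, 0/1 + 1/1*1/5) = [0/1, 1/5)
  'f': [0/1 + 1/1*1/5, 0/1 + 1/1*4/5) = [1/5, 4/5)
  'd': [0/1 + 1/1*4/5, 0/1 + 1/1*1/1) = [4/5, 1/1) <- contains code 9/10
  emit 'd', narrow to [4/5, 1/1)
Step 2: interval [4/5, 1/1), width = 1/1 - 4/5 = 1/5
  'c': [4/5 + 1/5*0/1, 4/5 + 1/5*1/5) = [4/5, 21/25)
  'f': [4/5 + 1/5*1/5, 4/5 + 1/5*4/5) = [21/25, 24/25) <- contains code 9/10
  'd': [4/5 + 1/5*4/5, 4/5 + 1/5*1/1) = [24/25, 1/1)
  emit 'f', narrow to [21/25, 24/25)

Answer: symbol=d low=4/5 high=1/1
symbol=f low=21/25 high=24/25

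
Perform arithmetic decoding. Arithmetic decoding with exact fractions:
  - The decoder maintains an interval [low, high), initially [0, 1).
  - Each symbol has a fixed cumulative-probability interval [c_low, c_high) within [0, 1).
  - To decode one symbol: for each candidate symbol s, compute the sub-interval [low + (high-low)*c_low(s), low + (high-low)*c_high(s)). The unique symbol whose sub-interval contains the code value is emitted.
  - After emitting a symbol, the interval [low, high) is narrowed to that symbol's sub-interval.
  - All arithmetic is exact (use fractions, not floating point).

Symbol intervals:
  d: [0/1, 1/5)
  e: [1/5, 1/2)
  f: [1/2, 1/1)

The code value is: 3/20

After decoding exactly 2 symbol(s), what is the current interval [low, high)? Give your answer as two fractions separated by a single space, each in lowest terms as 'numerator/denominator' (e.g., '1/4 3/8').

Answer: 1/10 1/5

Derivation:
Step 1: interval [0/1, 1/1), width = 1/1 - 0/1 = 1/1
  'd': [0/1 + 1/1*0/1, 0/1 + 1/1*1/5) = [0/1, 1/5) <- contains code 3/20
  'e': [0/1 + 1/1*1/5, 0/1 + 1/1*1/2) = [1/5, 1/2)
  'f': [0/1 + 1/1*1/2, 0/1 + 1/1*1/1) = [1/2, 1/1)
  emit 'd', narrow to [0/1, 1/5)
Step 2: interval [0/1, 1/5), width = 1/5 - 0/1 = 1/5
  'd': [0/1 + 1/5*0/1, 0/1 + 1/5*1/5) = [0/1, 1/25)
  'e': [0/1 + 1/5*1/5, 0/1 + 1/5*1/2) = [1/25, 1/10)
  'f': [0/1 + 1/5*1/2, 0/1 + 1/5*1/1) = [1/10, 1/5) <- contains code 3/20
  emit 'f', narrow to [1/10, 1/5)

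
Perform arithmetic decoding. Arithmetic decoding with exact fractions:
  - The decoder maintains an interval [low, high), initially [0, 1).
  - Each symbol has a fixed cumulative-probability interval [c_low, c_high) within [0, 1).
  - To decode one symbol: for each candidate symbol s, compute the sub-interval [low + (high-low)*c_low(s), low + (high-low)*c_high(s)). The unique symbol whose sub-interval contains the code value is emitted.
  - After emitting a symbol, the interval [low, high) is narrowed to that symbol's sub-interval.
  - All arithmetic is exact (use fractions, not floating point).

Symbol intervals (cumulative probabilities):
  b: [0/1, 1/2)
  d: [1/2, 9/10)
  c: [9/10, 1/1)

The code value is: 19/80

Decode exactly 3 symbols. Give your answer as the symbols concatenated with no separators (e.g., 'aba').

Step 1: interval [0/1, 1/1), width = 1/1 - 0/1 = 1/1
  'b': [0/1 + 1/1*0/1, 0/1 + 1/1*1/2) = [0/1, 1/2) <- contains code 19/80
  'd': [0/1 + 1/1*1/2, 0/1 + 1/1*9/10) = [1/2, 9/10)
  'c': [0/1 + 1/1*9/10, 0/1 + 1/1*1/1) = [9/10, 1/1)
  emit 'b', narrow to [0/1, 1/2)
Step 2: interval [0/1, 1/2), width = 1/2 - 0/1 = 1/2
  'b': [0/1 + 1/2*0/1, 0/1 + 1/2*1/2) = [0/1, 1/4) <- contains code 19/80
  'd': [0/1 + 1/2*1/2, 0/1 + 1/2*9/10) = [1/4, 9/20)
  'c': [0/1 + 1/2*9/10, 0/1 + 1/2*1/1) = [9/20, 1/2)
  emit 'b', narrow to [0/1, 1/4)
Step 3: interval [0/1, 1/4), width = 1/4 - 0/1 = 1/4
  'b': [0/1 + 1/4*0/1, 0/1 + 1/4*1/2) = [0/1, 1/8)
  'd': [0/1 + 1/4*1/2, 0/1 + 1/4*9/10) = [1/8, 9/40)
  'c': [0/1 + 1/4*9/10, 0/1 + 1/4*1/1) = [9/40, 1/4) <- contains code 19/80
  emit 'c', narrow to [9/40, 1/4)

Answer: bbc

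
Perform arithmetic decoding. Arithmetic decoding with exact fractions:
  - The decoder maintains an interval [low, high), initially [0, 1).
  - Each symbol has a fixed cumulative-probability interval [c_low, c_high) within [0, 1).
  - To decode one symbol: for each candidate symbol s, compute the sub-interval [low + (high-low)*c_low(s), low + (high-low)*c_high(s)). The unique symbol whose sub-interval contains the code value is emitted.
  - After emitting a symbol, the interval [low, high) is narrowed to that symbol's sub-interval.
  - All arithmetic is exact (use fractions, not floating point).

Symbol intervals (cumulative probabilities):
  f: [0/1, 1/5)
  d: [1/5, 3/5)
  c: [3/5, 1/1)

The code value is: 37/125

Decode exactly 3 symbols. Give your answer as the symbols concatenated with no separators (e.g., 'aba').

Answer: ddf

Derivation:
Step 1: interval [0/1, 1/1), width = 1/1 - 0/1 = 1/1
  'f': [0/1 + 1/1*0/1, 0/1 + 1/1*1/5) = [0/1, 1/5)
  'd': [0/1 + 1/1*1/5, 0/1 + 1/1*3/5) = [1/5, 3/5) <- contains code 37/125
  'c': [0/1 + 1/1*3/5, 0/1 + 1/1*1/1) = [3/5, 1/1)
  emit 'd', narrow to [1/5, 3/5)
Step 2: interval [1/5, 3/5), width = 3/5 - 1/5 = 2/5
  'f': [1/5 + 2/5*0/1, 1/5 + 2/5*1/5) = [1/5, 7/25)
  'd': [1/5 + 2/5*1/5, 1/5 + 2/5*3/5) = [7/25, 11/25) <- contains code 37/125
  'c': [1/5 + 2/5*3/5, 1/5 + 2/5*1/1) = [11/25, 3/5)
  emit 'd', narrow to [7/25, 11/25)
Step 3: interval [7/25, 11/25), width = 11/25 - 7/25 = 4/25
  'f': [7/25 + 4/25*0/1, 7/25 + 4/25*1/5) = [7/25, 39/125) <- contains code 37/125
  'd': [7/25 + 4/25*1/5, 7/25 + 4/25*3/5) = [39/125, 47/125)
  'c': [7/25 + 4/25*3/5, 7/25 + 4/25*1/1) = [47/125, 11/25)
  emit 'f', narrow to [7/25, 39/125)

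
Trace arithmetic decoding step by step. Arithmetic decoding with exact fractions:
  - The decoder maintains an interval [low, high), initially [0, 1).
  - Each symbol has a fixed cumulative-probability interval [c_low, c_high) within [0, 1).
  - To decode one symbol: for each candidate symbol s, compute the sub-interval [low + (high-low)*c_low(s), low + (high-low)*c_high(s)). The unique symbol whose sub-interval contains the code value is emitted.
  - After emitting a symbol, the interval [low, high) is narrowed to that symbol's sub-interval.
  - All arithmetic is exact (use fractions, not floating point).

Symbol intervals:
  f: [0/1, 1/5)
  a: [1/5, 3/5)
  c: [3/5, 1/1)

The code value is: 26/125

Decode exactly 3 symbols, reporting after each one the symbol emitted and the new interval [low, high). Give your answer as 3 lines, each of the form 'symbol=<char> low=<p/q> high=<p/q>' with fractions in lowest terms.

Answer: symbol=a low=1/5 high=3/5
symbol=f low=1/5 high=7/25
symbol=f low=1/5 high=27/125

Derivation:
Step 1: interval [0/1, 1/1), width = 1/1 - 0/1 = 1/1
  'f': [0/1 + 1/1*0/1, 0/1 + 1/1*1/5) = [0/1, 1/5)
  'a': [0/1 + 1/1*1/5, 0/1 + 1/1*3/5) = [1/5, 3/5) <- contains code 26/125
  'c': [0/1 + 1/1*3/5, 0/1 + 1/1*1/1) = [3/5, 1/1)
  emit 'a', narrow to [1/5, 3/5)
Step 2: interval [1/5, 3/5), width = 3/5 - 1/5 = 2/5
  'f': [1/5 + 2/5*0/1, 1/5 + 2/5*1/5) = [1/5, 7/25) <- contains code 26/125
  'a': [1/5 + 2/5*1/5, 1/5 + 2/5*3/5) = [7/25, 11/25)
  'c': [1/5 + 2/5*3/5, 1/5 + 2/5*1/1) = [11/25, 3/5)
  emit 'f', narrow to [1/5, 7/25)
Step 3: interval [1/5, 7/25), width = 7/25 - 1/5 = 2/25
  'f': [1/5 + 2/25*0/1, 1/5 + 2/25*1/5) = [1/5, 27/125) <- contains code 26/125
  'a': [1/5 + 2/25*1/5, 1/5 + 2/25*3/5) = [27/125, 31/125)
  'c': [1/5 + 2/25*3/5, 1/5 + 2/25*1/1) = [31/125, 7/25)
  emit 'f', narrow to [1/5, 27/125)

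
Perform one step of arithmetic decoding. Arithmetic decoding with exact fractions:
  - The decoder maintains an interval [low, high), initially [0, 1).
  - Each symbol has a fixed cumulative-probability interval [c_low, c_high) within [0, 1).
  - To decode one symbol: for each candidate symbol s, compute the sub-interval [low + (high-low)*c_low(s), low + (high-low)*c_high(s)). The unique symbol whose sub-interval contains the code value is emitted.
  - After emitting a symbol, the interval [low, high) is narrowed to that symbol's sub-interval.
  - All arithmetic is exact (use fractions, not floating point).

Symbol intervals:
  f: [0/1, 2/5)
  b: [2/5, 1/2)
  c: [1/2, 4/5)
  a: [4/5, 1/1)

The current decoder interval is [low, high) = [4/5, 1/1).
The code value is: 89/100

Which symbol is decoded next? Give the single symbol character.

Interval width = high − low = 1/1 − 4/5 = 1/5
Scaled code = (code − low) / width = (89/100 − 4/5) / 1/5 = 9/20
  f: [0/1, 2/5) 
  b: [2/5, 1/2) ← scaled code falls here ✓
  c: [1/2, 4/5) 
  a: [4/5, 1/1) 

Answer: b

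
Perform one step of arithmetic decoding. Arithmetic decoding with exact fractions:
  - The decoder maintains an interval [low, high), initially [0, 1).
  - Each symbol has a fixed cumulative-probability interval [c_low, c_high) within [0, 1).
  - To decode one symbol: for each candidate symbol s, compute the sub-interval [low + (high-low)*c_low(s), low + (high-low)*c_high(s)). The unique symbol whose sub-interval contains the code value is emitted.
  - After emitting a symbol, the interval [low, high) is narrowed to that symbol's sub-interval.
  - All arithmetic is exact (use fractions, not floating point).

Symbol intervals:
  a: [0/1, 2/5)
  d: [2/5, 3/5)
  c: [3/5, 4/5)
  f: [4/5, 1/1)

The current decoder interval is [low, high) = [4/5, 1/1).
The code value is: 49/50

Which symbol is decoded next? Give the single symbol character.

Interval width = high − low = 1/1 − 4/5 = 1/5
Scaled code = (code − low) / width = (49/50 − 4/5) / 1/5 = 9/10
  a: [0/1, 2/5) 
  d: [2/5, 3/5) 
  c: [3/5, 4/5) 
  f: [4/5, 1/1) ← scaled code falls here ✓

Answer: f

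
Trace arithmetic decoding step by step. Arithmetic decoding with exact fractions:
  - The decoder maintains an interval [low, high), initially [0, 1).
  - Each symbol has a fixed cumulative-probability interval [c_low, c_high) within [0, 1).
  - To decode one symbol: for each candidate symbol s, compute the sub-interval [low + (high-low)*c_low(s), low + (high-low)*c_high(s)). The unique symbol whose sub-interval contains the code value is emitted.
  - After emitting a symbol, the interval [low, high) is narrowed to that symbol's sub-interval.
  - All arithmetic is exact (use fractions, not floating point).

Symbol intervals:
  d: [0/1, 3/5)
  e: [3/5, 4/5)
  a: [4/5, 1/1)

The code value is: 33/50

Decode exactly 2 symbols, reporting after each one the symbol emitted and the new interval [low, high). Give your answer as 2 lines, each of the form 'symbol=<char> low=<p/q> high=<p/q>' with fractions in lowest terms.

Answer: symbol=e low=3/5 high=4/5
symbol=d low=3/5 high=18/25

Derivation:
Step 1: interval [0/1, 1/1), width = 1/1 - 0/1 = 1/1
  'd': [0/1 + 1/1*0/1, 0/1 + 1/1*3/5) = [0/1, 3/5)
  'e': [0/1 + 1/1*3/5, 0/1 + 1/1*4/5) = [3/5, 4/5) <- contains code 33/50
  'a': [0/1 + 1/1*4/5, 0/1 + 1/1*1/1) = [4/5, 1/1)
  emit 'e', narrow to [3/5, 4/5)
Step 2: interval [3/5, 4/5), width = 4/5 - 3/5 = 1/5
  'd': [3/5 + 1/5*0/1, 3/5 + 1/5*3/5) = [3/5, 18/25) <- contains code 33/50
  'e': [3/5 + 1/5*3/5, 3/5 + 1/5*4/5) = [18/25, 19/25)
  'a': [3/5 + 1/5*4/5, 3/5 + 1/5*1/1) = [19/25, 4/5)
  emit 'd', narrow to [3/5, 18/25)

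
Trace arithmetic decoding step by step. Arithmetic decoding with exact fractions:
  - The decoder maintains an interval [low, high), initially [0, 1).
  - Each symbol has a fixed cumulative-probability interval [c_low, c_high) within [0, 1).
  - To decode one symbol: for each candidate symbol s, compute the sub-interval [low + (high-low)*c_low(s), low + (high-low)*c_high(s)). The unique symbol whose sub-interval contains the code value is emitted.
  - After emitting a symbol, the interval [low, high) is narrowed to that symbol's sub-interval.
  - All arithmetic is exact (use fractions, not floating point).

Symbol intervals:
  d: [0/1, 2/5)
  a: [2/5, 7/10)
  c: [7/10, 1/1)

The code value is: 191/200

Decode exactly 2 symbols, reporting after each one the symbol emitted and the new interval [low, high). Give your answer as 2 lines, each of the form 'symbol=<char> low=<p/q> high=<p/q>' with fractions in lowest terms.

Answer: symbol=c low=7/10 high=1/1
symbol=c low=91/100 high=1/1

Derivation:
Step 1: interval [0/1, 1/1), width = 1/1 - 0/1 = 1/1
  'd': [0/1 + 1/1*0/1, 0/1 + 1/1*2/5) = [0/1, 2/5)
  'a': [0/1 + 1/1*2/5, 0/1 + 1/1*7/10) = [2/5, 7/10)
  'c': [0/1 + 1/1*7/10, 0/1 + 1/1*1/1) = [7/10, 1/1) <- contains code 191/200
  emit 'c', narrow to [7/10, 1/1)
Step 2: interval [7/10, 1/1), width = 1/1 - 7/10 = 3/10
  'd': [7/10 + 3/10*0/1, 7/10 + 3/10*2/5) = [7/10, 41/50)
  'a': [7/10 + 3/10*2/5, 7/10 + 3/10*7/10) = [41/50, 91/100)
  'c': [7/10 + 3/10*7/10, 7/10 + 3/10*1/1) = [91/100, 1/1) <- contains code 191/200
  emit 'c', narrow to [91/100, 1/1)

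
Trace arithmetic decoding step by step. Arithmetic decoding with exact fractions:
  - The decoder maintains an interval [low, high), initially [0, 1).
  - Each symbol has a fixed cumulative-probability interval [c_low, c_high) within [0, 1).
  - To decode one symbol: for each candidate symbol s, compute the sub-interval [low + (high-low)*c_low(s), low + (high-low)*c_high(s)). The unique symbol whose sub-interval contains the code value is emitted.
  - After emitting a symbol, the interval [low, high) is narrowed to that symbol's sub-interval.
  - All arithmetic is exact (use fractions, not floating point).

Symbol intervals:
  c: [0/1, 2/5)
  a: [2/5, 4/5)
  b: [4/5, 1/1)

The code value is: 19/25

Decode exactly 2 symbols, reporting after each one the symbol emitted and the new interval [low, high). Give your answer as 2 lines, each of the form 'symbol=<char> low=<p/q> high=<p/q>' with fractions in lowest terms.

Answer: symbol=a low=2/5 high=4/5
symbol=b low=18/25 high=4/5

Derivation:
Step 1: interval [0/1, 1/1), width = 1/1 - 0/1 = 1/1
  'c': [0/1 + 1/1*0/1, 0/1 + 1/1*2/5) = [0/1, 2/5)
  'a': [0/1 + 1/1*2/5, 0/1 + 1/1*4/5) = [2/5, 4/5) <- contains code 19/25
  'b': [0/1 + 1/1*4/5, 0/1 + 1/1*1/1) = [4/5, 1/1)
  emit 'a', narrow to [2/5, 4/5)
Step 2: interval [2/5, 4/5), width = 4/5 - 2/5 = 2/5
  'c': [2/5 + 2/5*0/1, 2/5 + 2/5*2/5) = [2/5, 14/25)
  'a': [2/5 + 2/5*2/5, 2/5 + 2/5*4/5) = [14/25, 18/25)
  'b': [2/5 + 2/5*4/5, 2/5 + 2/5*1/1) = [18/25, 4/5) <- contains code 19/25
  emit 'b', narrow to [18/25, 4/5)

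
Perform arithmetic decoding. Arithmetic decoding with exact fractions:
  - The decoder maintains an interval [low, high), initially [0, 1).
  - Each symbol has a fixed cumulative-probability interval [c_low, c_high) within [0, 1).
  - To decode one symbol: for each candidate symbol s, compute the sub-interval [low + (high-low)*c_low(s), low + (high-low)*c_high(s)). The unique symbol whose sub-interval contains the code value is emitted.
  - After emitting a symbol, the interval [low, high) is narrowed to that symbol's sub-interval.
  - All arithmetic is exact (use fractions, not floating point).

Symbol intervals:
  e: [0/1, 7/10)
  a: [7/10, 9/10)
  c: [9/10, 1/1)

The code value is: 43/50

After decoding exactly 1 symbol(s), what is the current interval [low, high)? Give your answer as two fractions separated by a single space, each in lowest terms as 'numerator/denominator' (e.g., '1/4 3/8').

Answer: 7/10 9/10

Derivation:
Step 1: interval [0/1, 1/1), width = 1/1 - 0/1 = 1/1
  'e': [0/1 + 1/1*0/1, 0/1 + 1/1*7/10) = [0/1, 7/10)
  'a': [0/1 + 1/1*7/10, 0/1 + 1/1*9/10) = [7/10, 9/10) <- contains code 43/50
  'c': [0/1 + 1/1*9/10, 0/1 + 1/1*1/1) = [9/10, 1/1)
  emit 'a', narrow to [7/10, 9/10)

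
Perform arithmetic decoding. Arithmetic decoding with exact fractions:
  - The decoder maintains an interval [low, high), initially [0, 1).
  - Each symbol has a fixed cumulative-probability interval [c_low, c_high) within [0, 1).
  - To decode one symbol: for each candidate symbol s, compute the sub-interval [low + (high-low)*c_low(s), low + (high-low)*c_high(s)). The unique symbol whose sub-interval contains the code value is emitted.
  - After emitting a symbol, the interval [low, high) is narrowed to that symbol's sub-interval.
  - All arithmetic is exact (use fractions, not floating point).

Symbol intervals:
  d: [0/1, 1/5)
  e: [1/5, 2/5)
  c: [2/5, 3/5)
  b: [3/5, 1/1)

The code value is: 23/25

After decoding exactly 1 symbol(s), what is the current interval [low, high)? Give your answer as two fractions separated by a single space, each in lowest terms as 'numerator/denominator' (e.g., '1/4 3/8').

Step 1: interval [0/1, 1/1), width = 1/1 - 0/1 = 1/1
  'd': [0/1 + 1/1*0/1, 0/1 + 1/1*1/5) = [0/1, 1/5)
  'e': [0/1 + 1/1*1/5, 0/1 + 1/1*2/5) = [1/5, 2/5)
  'c': [0/1 + 1/1*2/5, 0/1 + 1/1*3/5) = [2/5, 3/5)
  'b': [0/1 + 1/1*3/5, 0/1 + 1/1*1/1) = [3/5, 1/1) <- contains code 23/25
  emit 'b', narrow to [3/5, 1/1)

Answer: 3/5 1/1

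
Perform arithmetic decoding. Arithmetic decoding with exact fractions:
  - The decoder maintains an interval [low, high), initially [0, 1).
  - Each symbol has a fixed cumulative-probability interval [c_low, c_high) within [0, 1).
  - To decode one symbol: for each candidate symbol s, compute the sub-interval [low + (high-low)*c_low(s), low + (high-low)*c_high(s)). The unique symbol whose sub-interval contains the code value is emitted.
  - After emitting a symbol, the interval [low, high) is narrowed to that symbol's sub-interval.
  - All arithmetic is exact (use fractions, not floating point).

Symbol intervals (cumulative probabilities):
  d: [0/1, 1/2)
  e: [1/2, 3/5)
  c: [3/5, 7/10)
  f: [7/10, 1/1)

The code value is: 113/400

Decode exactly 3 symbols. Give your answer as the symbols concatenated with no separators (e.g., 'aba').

Step 1: interval [0/1, 1/1), width = 1/1 - 0/1 = 1/1
  'd': [0/1 + 1/1*0/1, 0/1 + 1/1*1/2) = [0/1, 1/2) <- contains code 113/400
  'e': [0/1 + 1/1*1/2, 0/1 + 1/1*3/5) = [1/2, 3/5)
  'c': [0/1 + 1/1*3/5, 0/1 + 1/1*7/10) = [3/5, 7/10)
  'f': [0/1 + 1/1*7/10, 0/1 + 1/1*1/1) = [7/10, 1/1)
  emit 'd', narrow to [0/1, 1/2)
Step 2: interval [0/1, 1/2), width = 1/2 - 0/1 = 1/2
  'd': [0/1 + 1/2*0/1, 0/1 + 1/2*1/2) = [0/1, 1/4)
  'e': [0/1 + 1/2*1/2, 0/1 + 1/2*3/5) = [1/4, 3/10) <- contains code 113/400
  'c': [0/1 + 1/2*3/5, 0/1 + 1/2*7/10) = [3/10, 7/20)
  'f': [0/1 + 1/2*7/10, 0/1 + 1/2*1/1) = [7/20, 1/2)
  emit 'e', narrow to [1/4, 3/10)
Step 3: interval [1/4, 3/10), width = 3/10 - 1/4 = 1/20
  'd': [1/4 + 1/20*0/1, 1/4 + 1/20*1/2) = [1/4, 11/40)
  'e': [1/4 + 1/20*1/2, 1/4 + 1/20*3/5) = [11/40, 7/25)
  'c': [1/4 + 1/20*3/5, 1/4 + 1/20*7/10) = [7/25, 57/200) <- contains code 113/400
  'f': [1/4 + 1/20*7/10, 1/4 + 1/20*1/1) = [57/200, 3/10)
  emit 'c', narrow to [7/25, 57/200)

Answer: dec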